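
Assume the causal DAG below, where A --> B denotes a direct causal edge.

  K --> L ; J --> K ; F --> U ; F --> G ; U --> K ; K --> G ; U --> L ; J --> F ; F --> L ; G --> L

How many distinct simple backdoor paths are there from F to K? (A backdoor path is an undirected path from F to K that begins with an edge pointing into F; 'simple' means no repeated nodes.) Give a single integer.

A backdoor path from F to K is any simple undirected path whose first edge points into F (i.e. leaves F via a parent).
Parents of F: {J}.
Enumerating:
  P1: F <- J -> K
That exhausts the simple backdoor paths. Count: 1.

1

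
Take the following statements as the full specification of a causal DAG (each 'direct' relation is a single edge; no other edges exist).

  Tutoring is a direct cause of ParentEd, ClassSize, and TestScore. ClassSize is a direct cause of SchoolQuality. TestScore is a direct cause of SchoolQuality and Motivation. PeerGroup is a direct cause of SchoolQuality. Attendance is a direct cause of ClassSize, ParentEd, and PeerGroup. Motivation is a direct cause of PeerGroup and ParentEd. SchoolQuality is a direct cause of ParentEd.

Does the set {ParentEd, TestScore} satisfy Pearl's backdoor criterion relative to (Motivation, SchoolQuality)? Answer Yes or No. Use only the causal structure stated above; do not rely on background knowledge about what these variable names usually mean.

No

Backdoor paths from Motivation to SchoolQuality (paths whose first edge points into Motivation):
  P1: Motivation <- TestScore <- Tutoring -> ClassSize <- Attendance -> PeerGroup -> SchoolQuality
  P2: Motivation <- TestScore <- Tutoring -> ClassSize <- Attendance -> ParentEd <- SchoolQuality
  P3: Motivation <- TestScore <- Tutoring -> ClassSize -> SchoolQuality
  P4: Motivation <- TestScore <- Tutoring -> ParentEd <- Attendance -> ClassSize -> SchoolQuality
  P5: Motivation <- TestScore <- Tutoring -> ParentEd <- Attendance -> PeerGroup -> SchoolQuality
  P6: Motivation <- TestScore <- Tutoring -> ParentEd <- SchoolQuality
  P7: Motivation <- TestScore -> SchoolQuality
Condition 1 (no descendant of Motivation in the set): FAILS — ParentEd is a descendant of Motivation.
Condition 2 (every backdoor path blocked by {ParentEd, TestScore}):
  P1: blocked at chain node TestScore ∈ conditioning set.
  P2: blocked at chain node TestScore ∈ conditioning set.
  P3: blocked at chain node TestScore ∈ conditioning set.
  P4: blocked at chain node TestScore ∈ conditioning set.
  P5: blocked at chain node TestScore ∈ conditioning set.
  P6: blocked at chain node TestScore ∈ conditioning set.
  P7: blocked at fork node TestScore ∈ conditioning set.
{ParentEd, TestScore} does not satisfy the backdoor criterion.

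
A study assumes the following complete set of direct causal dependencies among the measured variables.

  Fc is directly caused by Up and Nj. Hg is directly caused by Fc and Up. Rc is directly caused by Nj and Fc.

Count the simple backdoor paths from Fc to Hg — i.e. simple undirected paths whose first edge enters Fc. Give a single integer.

1

A backdoor path from Fc to Hg is any simple undirected path whose first edge points into Fc (i.e. leaves Fc via a parent).
Parents of Fc: {Nj, Up}.
Enumerating:
  P1: Fc <- Up -> Hg
That exhausts the simple backdoor paths. Count: 1.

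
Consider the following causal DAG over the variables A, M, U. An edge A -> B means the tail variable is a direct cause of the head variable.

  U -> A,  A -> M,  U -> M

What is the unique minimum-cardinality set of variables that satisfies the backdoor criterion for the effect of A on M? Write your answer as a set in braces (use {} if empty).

Variables eligible for adjustment (non-descendants of A, excluding A and M): {U}.
Backdoor paths from A to M:
  P1: A <- U -> M
The empty set is not sufficient: P1 (A <- U -> M) has no collider blocking it and no conditioned non-collider, so it is open.
Try {U}:
  P1: blocked at fork node U ∈ conditioning set.
{U} contains no descendant of A and blocks every backdoor path.
{U} is the unique smallest valid adjustment set.

{U}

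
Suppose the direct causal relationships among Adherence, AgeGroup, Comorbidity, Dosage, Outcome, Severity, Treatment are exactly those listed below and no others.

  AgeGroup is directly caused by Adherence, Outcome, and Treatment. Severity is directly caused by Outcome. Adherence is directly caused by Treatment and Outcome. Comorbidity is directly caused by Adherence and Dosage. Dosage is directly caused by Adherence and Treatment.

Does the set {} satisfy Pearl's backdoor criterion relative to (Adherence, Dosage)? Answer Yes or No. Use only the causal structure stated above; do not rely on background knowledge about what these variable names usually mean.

No

Backdoor paths from Adherence to Dosage (paths whose first edge points into Adherence):
  P1: Adherence <- Treatment -> Dosage
  P2: Adherence <- Outcome -> AgeGroup <- Treatment -> Dosage
Condition 1 (no descendant of Adherence in the set): holds — descendants of Adherence are {AgeGroup, Comorbidity, Dosage}; none are in {}.
Condition 2 (every backdoor path blocked by {}):
  P1: open — no interior node is in the conditioning set.
  P2: blocked at collider AgeGroup (neither it nor any descendant is in the conditioning set).
{} does not satisfy the backdoor criterion.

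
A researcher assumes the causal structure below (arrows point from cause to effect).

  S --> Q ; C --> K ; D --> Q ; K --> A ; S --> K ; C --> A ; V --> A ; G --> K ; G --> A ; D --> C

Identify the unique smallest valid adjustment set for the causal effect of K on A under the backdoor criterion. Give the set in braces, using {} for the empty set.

Variables eligible for adjustment (non-descendants of K, excluding K and A): {C, D, G, Q, S, V}.
Backdoor paths from K to A:
  P1: K <- C -> A
  P2: K <- S -> Q <- D -> C -> A
  P3: K <- G -> A
The empty set is not sufficient: P1 (K <- C -> A) has no collider blocking it and no conditioned non-collider, so it is open.
Try {C, G}:
  P1: blocked at fork node C ∈ conditioning set.
  P2: blocked at collider Q (neither it nor any descendant is in the conditioning set).
  P3: blocked at fork node G ∈ conditioning set.
{C, G} contains no descendant of K and blocks every backdoor path.
Every element of {C, G} is needed (dropping C leaves P1 open; dropping G leaves P3 open), so no proper subset is valid.
Among all size-2 subsets of the eligible variables, only {C, G} blocks every backdoor path, so it is the unique smallest valid adjustment set.

{C, G}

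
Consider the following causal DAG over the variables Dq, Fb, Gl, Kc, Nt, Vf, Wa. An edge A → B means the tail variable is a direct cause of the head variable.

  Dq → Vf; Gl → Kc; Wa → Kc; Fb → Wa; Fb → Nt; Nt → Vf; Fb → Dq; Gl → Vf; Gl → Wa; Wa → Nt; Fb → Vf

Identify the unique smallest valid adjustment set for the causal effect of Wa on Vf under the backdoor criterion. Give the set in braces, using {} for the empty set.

Variables eligible for adjustment (non-descendants of Wa, excluding Wa and Vf): {Dq, Fb, Gl}.
Backdoor paths from Wa to Vf:
  P1: Wa <- Fb -> Nt -> Vf
  P2: Wa <- Fb -> Dq -> Vf
  P3: Wa <- Fb -> Vf
  P4: Wa <- Gl -> Vf
The empty set is not sufficient: P1 (Wa <- Fb -> Nt -> Vf) has no collider blocking it and no conditioned non-collider, so it is open.
Try {Fb, Gl}:
  P1: blocked at fork node Fb ∈ conditioning set.
  P2: blocked at fork node Fb ∈ conditioning set.
  P3: blocked at fork node Fb ∈ conditioning set.
  P4: blocked at fork node Gl ∈ conditioning set.
{Fb, Gl} contains no descendant of Wa and blocks every backdoor path.
Every element of {Fb, Gl} is needed (dropping Fb leaves P1 open; dropping Gl leaves P4 open), so no proper subset is valid.
Among all size-2 subsets of the eligible variables, only {Fb, Gl} blocks every backdoor path, so it is the unique smallest valid adjustment set.

{Fb, Gl}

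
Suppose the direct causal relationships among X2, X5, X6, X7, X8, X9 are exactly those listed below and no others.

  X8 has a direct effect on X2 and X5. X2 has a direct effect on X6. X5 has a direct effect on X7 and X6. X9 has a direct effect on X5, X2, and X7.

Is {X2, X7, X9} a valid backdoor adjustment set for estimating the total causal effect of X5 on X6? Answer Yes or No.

No

Backdoor paths from X5 to X6 (paths whose first edge points into X5):
  P1: X5 <- X8 -> X2 -> X6
  P2: X5 <- X9 -> X2 -> X6
Condition 1 (no descendant of X5 in the set): FAILS — X7 is a descendant of X5.
Condition 2 (every backdoor path blocked by {X2, X7, X9}):
  P1: blocked at chain node X2 ∈ conditioning set.
  P2: blocked at fork node X9 ∈ conditioning set.
{X2, X7, X9} does not satisfy the backdoor criterion.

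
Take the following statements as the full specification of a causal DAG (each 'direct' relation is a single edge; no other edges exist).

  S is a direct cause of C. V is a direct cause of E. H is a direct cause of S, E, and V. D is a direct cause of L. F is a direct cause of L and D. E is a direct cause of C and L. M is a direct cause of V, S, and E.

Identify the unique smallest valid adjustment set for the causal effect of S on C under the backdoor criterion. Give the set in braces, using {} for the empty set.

{E}

Variables eligible for adjustment (non-descendants of S, excluding S and C): {D, E, F, H, L, M, V}.
Backdoor paths from S to C:
  P1: S <- M -> V <- H -> E -> C
  P2: S <- M -> V -> E -> C
  P3: S <- M -> E -> C
  P4: S <- H -> V <- M -> E -> C
  P5: S <- H -> V -> E -> C
  P6: S <- H -> E -> C
The empty set is not sufficient: P2 (S <- M -> V -> E -> C) has no collider blocking it and no conditioned non-collider, so it is open.
Try {E}:
  P1: blocked at chain node E ∈ conditioning set.
  P2: blocked at chain node E ∈ conditioning set.
  P3: blocked at chain node E ∈ conditioning set.
  P4: blocked at chain node E ∈ conditioning set.
  P5: blocked at chain node E ∈ conditioning set.
  P6: blocked at chain node E ∈ conditioning set.
{E} contains no descendant of S and blocks every backdoor path.
No other singleton works — e.g. {M} leaves P5 open — so {E} is the unique smallest valid adjustment set.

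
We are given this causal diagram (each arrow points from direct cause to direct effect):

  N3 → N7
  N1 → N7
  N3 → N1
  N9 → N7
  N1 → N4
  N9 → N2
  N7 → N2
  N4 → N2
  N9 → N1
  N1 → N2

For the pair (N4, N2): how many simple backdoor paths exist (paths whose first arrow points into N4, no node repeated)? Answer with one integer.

7

A backdoor path from N4 to N2 is any simple undirected path whose first edge points into N4 (i.e. leaves N4 via a parent).
Parents of N4: {N1}.
Enumerating:
  P1: N4 <- N1 <- N9 -> N7 -> N2
  P2: N4 <- N1 <- N9 -> N2
  P3: N4 <- N1 <- N3 -> N7 <- N9 -> N2
  P4: N4 <- N1 <- N3 -> N7 -> N2
  P5: N4 <- N1 -> N7 <- N9 -> N2
  P6: N4 <- N1 -> N7 -> N2
  P7: N4 <- N1 -> N2
That exhausts the simple backdoor paths. Count: 7.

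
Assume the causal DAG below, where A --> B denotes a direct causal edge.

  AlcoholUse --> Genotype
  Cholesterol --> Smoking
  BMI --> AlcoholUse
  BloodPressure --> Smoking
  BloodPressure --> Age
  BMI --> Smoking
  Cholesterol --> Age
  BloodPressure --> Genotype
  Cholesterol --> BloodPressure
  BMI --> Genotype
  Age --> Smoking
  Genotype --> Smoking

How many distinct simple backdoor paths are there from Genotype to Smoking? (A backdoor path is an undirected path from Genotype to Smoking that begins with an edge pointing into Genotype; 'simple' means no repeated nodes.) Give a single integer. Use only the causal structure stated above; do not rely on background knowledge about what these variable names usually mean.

7

A backdoor path from Genotype to Smoking is any simple undirected path whose first edge points into Genotype (i.e. leaves Genotype via a parent).
Parents of Genotype: {AlcoholUse, BMI, BloodPressure}.
Enumerating:
  P1: Genotype <- BMI -> Smoking
  P2: Genotype <- AlcoholUse <- BMI -> Smoking
  P3: Genotype <- BloodPressure <- Cholesterol -> Age -> Smoking
  P4: Genotype <- BloodPressure <- Cholesterol -> Smoking
  P5: Genotype <- BloodPressure -> Age <- Cholesterol -> Smoking
  P6: Genotype <- BloodPressure -> Age -> Smoking
  P7: Genotype <- BloodPressure -> Smoking
That exhausts the simple backdoor paths. Count: 7.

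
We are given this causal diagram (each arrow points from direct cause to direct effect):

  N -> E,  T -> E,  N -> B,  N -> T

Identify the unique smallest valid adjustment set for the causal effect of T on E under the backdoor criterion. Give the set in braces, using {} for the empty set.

Variables eligible for adjustment (non-descendants of T, excluding T and E): {B, N}.
Backdoor paths from T to E:
  P1: T <- N -> E
The empty set is not sufficient: P1 (T <- N -> E) has no collider blocking it and no conditioned non-collider, so it is open.
Try {N}:
  P1: blocked at fork node N ∈ conditioning set.
{N} contains no descendant of T and blocks every backdoor path.
No other singleton works — e.g. {B} leaves P1 open — so {N} is the unique smallest valid adjustment set.

{N}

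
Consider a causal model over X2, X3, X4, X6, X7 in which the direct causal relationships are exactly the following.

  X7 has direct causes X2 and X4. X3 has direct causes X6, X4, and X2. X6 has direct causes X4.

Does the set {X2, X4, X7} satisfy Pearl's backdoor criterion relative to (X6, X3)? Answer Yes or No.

Yes

Backdoor paths from X6 to X3 (paths whose first edge points into X6):
  P1: X6 <- X4 -> X3
  P2: X6 <- X4 -> X7 <- X2 -> X3
Condition 1 (no descendant of X6 in the set): holds — descendants of X6 are {X3}; none are in {X2, X4, X7}.
Condition 2 (every backdoor path blocked by {X2, X4, X7}):
  P1: blocked at fork node X4 ∈ conditioning set.
  P2: blocked at fork node X4 ∈ conditioning set.
{X2, X4, X7} satisfies the backdoor criterion.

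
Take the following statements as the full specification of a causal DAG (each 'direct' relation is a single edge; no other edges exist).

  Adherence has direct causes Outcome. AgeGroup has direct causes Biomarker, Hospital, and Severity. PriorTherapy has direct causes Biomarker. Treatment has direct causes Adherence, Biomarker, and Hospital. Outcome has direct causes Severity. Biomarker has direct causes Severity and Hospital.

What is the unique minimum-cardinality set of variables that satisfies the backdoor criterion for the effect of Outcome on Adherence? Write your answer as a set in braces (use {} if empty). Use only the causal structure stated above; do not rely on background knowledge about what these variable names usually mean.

{}

Variables eligible for adjustment (non-descendants of Outcome, excluding Outcome and Adherence): {AgeGroup, Biomarker, Hospital, PriorTherapy, Severity}.
Backdoor paths from Outcome to Adherence:
  P1: Outcome <- Severity -> Biomarker <- Hospital -> Treatment <- Adherence
  P2: Outcome <- Severity -> Biomarker -> AgeGroup <- Hospital -> Treatment <- Adherence
  P3: Outcome <- Severity -> Biomarker -> Treatment <- Adherence
  P4: Outcome <- Severity -> AgeGroup <- Hospital -> Biomarker -> Treatment <- Adherence
  P5: Outcome <- Severity -> AgeGroup <- Hospital -> Treatment <- Adherence
  P6: Outcome <- Severity -> AgeGroup <- Biomarker <- Hospital -> Treatment <- Adherence
  P7: Outcome <- Severity -> AgeGroup <- Biomarker -> Treatment <- Adherence
Each backdoor path contains an unconditioned collider, so every path is already blocked with the empty conditioning set:
  P1: blocked at collider Biomarker (neither it nor any descendant is in the conditioning set).
  P2: blocked at collider AgeGroup (neither it nor any descendant is in the conditioning set).
  P3: blocked at collider Treatment (neither it nor any descendant is in the conditioning set).
  P4: blocked at collider AgeGroup (neither it nor any descendant is in the conditioning set).
  P5: blocked at collider AgeGroup (neither it nor any descendant is in the conditioning set).
  P6: blocked at collider AgeGroup (neither it nor any descendant is in the conditioning set).
  P7: blocked at collider AgeGroup (neither it nor any descendant is in the conditioning set).
The empty set is therefore the unique smallest valid set.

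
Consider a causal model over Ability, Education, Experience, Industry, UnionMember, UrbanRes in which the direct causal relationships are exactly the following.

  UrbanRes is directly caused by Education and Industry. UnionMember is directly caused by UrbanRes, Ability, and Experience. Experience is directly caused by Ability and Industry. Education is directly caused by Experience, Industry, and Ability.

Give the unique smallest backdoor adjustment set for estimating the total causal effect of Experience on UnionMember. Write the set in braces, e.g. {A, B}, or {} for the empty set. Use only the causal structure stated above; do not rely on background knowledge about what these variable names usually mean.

Variables eligible for adjustment (non-descendants of Experience, excluding Experience and UnionMember): {Ability, Industry}.
Backdoor paths from Experience to UnionMember:
  P1: Experience <- Ability -> Education <- Industry -> UrbanRes -> UnionMember
  P2: Experience <- Ability -> Education -> UrbanRes -> UnionMember
  P3: Experience <- Ability -> UnionMember
  P4: Experience <- Industry -> Education <- Ability -> UnionMember
  P5: Experience <- Industry -> Education -> UrbanRes -> UnionMember
  P6: Experience <- Industry -> UrbanRes <- Education <- Ability -> UnionMember
  P7: Experience <- Industry -> UrbanRes -> UnionMember
The empty set is not sufficient: P2 (Experience <- Ability -> Education -> UrbanRes -> UnionMember) has no collider blocking it and no conditioned non-collider, so it is open.
Try {Ability, Industry}:
  P1: blocked at fork node Ability ∈ conditioning set.
  P2: blocked at fork node Ability ∈ conditioning set.
  P3: blocked at fork node Ability ∈ conditioning set.
  P4: blocked at fork node Industry ∈ conditioning set.
  P5: blocked at fork node Industry ∈ conditioning set.
  P6: blocked at fork node Industry ∈ conditioning set.
  P7: blocked at fork node Industry ∈ conditioning set.
{Ability, Industry} contains no descendant of Experience and blocks every backdoor path.
Every element of {Ability, Industry} is needed (dropping Ability leaves P2 open; dropping Industry leaves P5 open), so no proper subset is valid.
Among all size-2 subsets of the eligible variables, only {Ability, Industry} blocks every backdoor path, so it is the unique smallest valid adjustment set.

{Ability, Industry}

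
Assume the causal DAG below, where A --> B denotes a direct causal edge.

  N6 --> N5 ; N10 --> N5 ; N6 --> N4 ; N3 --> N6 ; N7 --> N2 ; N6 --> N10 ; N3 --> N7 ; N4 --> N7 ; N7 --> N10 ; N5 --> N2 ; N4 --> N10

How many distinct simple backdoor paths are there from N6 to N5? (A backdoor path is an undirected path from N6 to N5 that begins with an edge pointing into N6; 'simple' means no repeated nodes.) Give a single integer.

A backdoor path from N6 to N5 is any simple undirected path whose first edge points into N6 (i.e. leaves N6 via a parent).
Parents of N6: {N3}.
Enumerating:
  P1: N6 <- N3 -> N7 <- N4 -> N10 -> N5
  P2: N6 <- N3 -> N7 -> N10 -> N5
  P3: N6 <- N3 -> N7 -> N2 <- N5
That exhausts the simple backdoor paths. Count: 3.

3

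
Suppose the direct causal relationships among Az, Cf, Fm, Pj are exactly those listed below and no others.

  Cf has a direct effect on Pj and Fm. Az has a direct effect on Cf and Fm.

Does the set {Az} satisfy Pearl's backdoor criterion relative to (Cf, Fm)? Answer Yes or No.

Yes

Backdoor paths from Cf to Fm (paths whose first edge points into Cf):
  P1: Cf <- Az -> Fm
Condition 1 (no descendant of Cf in the set): holds — descendants of Cf are {Fm, Pj}; none are in {Az}.
Condition 2 (every backdoor path blocked by {Az}):
  P1: blocked at fork node Az ∈ conditioning set.
{Az} satisfies the backdoor criterion.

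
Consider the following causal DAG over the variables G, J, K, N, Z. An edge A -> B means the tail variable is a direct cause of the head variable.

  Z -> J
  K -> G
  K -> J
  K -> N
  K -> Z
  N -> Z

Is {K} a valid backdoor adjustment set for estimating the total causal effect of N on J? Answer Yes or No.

Yes

Backdoor paths from N to J (paths whose first edge points into N):
  P1: N <- K -> Z -> J
  P2: N <- K -> J
Condition 1 (no descendant of N in the set): holds — descendants of N are {J, Z}; none are in {K}.
Condition 2 (every backdoor path blocked by {K}):
  P1: blocked at fork node K ∈ conditioning set.
  P2: blocked at fork node K ∈ conditioning set.
{K} satisfies the backdoor criterion.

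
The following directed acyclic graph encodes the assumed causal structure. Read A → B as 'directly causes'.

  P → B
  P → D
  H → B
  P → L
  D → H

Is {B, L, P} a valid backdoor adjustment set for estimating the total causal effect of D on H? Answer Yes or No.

No

Backdoor paths from D to H (paths whose first edge points into D):
  P1: D <- P -> B <- H
Condition 1 (no descendant of D in the set): FAILS — B is a descendant of D.
Condition 2 (every backdoor path blocked by {B, L, P}):
  P1: blocked at fork node P ∈ conditioning set.
{B, L, P} does not satisfy the backdoor criterion.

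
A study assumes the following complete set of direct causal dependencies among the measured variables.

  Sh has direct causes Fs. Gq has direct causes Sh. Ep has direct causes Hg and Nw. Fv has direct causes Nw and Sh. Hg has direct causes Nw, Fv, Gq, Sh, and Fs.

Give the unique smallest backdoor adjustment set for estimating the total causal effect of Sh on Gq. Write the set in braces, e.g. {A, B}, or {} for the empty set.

Variables eligible for adjustment (non-descendants of Sh, excluding Sh and Gq): {Fs, Nw}.
Backdoor paths from Sh to Gq:
  P1: Sh <- Fs -> Hg <- Gq
Each backdoor path contains an unconditioned collider, so every path is already blocked with the empty conditioning set:
  P1: blocked at collider Hg (neither it nor any descendant is in the conditioning set).
The empty set is therefore the unique smallest valid set.

{}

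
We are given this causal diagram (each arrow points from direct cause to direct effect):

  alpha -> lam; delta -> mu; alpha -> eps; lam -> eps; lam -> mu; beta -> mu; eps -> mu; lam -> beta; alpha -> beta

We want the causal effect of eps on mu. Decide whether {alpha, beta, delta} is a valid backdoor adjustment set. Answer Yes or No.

Backdoor paths from eps to mu (paths whose first edge points into eps):
  P1: eps <- alpha -> lam -> beta -> mu
  P2: eps <- alpha -> lam -> mu
  P3: eps <- alpha -> beta <- lam -> mu
  P4: eps <- alpha -> beta -> mu
  P5: eps <- lam <- alpha -> beta -> mu
  P6: eps <- lam -> beta -> mu
  P7: eps <- lam -> mu
Condition 1 (no descendant of eps in the set): holds — descendants of eps are {mu}; none are in {alpha, beta, delta}.
Condition 2 (every backdoor path blocked by {alpha, beta, delta}):
  P1: blocked at fork node alpha ∈ conditioning set.
  P2: blocked at fork node alpha ∈ conditioning set.
  P3: blocked at fork node alpha ∈ conditioning set.
  P4: blocked at fork node alpha ∈ conditioning set.
  P5: blocked at fork node alpha ∈ conditioning set.
  P6: blocked at chain node beta ∈ conditioning set.
  P7: open — no interior node is in the conditioning set.
{alpha, beta, delta} does not satisfy the backdoor criterion.

No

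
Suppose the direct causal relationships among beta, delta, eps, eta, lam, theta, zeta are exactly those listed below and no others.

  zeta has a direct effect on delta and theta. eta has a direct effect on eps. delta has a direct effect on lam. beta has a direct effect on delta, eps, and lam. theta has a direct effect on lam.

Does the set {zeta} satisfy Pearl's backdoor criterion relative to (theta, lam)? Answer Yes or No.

Backdoor paths from theta to lam (paths whose first edge points into theta):
  P1: theta <- zeta -> delta <- beta -> lam
  P2: theta <- zeta -> delta -> lam
Condition 1 (no descendant of theta in the set): holds — descendants of theta are {lam}; none are in {zeta}.
Condition 2 (every backdoor path blocked by {zeta}):
  P1: blocked at fork node zeta ∈ conditioning set.
  P2: blocked at fork node zeta ∈ conditioning set.
{zeta} satisfies the backdoor criterion.

Yes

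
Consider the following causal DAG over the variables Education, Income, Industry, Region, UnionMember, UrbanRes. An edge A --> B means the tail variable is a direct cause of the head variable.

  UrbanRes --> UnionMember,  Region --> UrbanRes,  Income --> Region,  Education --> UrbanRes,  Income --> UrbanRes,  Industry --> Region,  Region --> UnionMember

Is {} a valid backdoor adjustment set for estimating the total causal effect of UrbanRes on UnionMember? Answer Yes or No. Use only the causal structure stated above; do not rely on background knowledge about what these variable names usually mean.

Backdoor paths from UrbanRes to UnionMember (paths whose first edge points into UrbanRes):
  P1: UrbanRes <- Income -> Region -> UnionMember
  P2: UrbanRes <- Region -> UnionMember
Condition 1 (no descendant of UrbanRes in the set): holds — descendants of UrbanRes are {UnionMember}; none are in {}.
Condition 2 (every backdoor path blocked by {}):
  P1: open — no interior node is in the conditioning set.
  P2: open — no interior node is in the conditioning set.
{} does not satisfy the backdoor criterion.

No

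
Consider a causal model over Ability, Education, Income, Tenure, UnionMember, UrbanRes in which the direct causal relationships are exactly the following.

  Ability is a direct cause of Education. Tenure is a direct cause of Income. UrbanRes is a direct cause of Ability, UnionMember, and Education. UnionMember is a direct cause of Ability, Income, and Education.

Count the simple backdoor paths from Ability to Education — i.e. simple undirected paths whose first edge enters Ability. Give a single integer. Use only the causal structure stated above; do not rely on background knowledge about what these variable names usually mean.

4

A backdoor path from Ability to Education is any simple undirected path whose first edge points into Ability (i.e. leaves Ability via a parent).
Parents of Ability: {UnionMember, UrbanRes}.
Enumerating:
  P1: Ability <- UrbanRes -> UnionMember -> Education
  P2: Ability <- UrbanRes -> Education
  P3: Ability <- UnionMember <- UrbanRes -> Education
  P4: Ability <- UnionMember -> Education
That exhausts the simple backdoor paths. Count: 4.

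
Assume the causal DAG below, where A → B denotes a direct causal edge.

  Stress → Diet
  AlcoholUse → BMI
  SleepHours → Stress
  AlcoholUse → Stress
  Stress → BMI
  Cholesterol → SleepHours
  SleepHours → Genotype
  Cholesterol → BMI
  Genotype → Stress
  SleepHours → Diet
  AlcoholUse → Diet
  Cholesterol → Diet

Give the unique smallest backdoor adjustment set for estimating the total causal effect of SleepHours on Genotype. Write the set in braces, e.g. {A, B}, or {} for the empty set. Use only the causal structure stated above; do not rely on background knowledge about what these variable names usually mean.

Variables eligible for adjustment (non-descendants of SleepHours, excluding SleepHours and Genotype): {AlcoholUse, Cholesterol}.
Backdoor paths from SleepHours to Genotype:
  P1: SleepHours <- Cholesterol -> Diet <- AlcoholUse -> Stress <- Genotype
  P2: SleepHours <- Cholesterol -> Diet <- AlcoholUse -> BMI <- Stress <- Genotype
  P3: SleepHours <- Cholesterol -> Diet <- Stress <- Genotype
  P4: SleepHours <- Cholesterol -> BMI <- AlcoholUse -> Stress <- Genotype
  P5: SleepHours <- Cholesterol -> BMI <- AlcoholUse -> Diet <- Stress <- Genotype
  P6: SleepHours <- Cholesterol -> BMI <- Stress <- Genotype
Each backdoor path contains an unconditioned collider, so every path is already blocked with the empty conditioning set:
  P1: blocked at collider Diet (neither it nor any descendant is in the conditioning set).
  P2: blocked at collider Diet (neither it nor any descendant is in the conditioning set).
  P3: blocked at collider Diet (neither it nor any descendant is in the conditioning set).
  P4: blocked at collider BMI (neither it nor any descendant is in the conditioning set).
  P5: blocked at collider BMI (neither it nor any descendant is in the conditioning set).
  P6: blocked at collider BMI (neither it nor any descendant is in the conditioning set).
The empty set is therefore the unique smallest valid set.

{}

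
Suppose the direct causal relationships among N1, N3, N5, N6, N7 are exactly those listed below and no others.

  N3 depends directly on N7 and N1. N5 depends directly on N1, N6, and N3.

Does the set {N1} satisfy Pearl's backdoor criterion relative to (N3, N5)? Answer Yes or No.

Yes

Backdoor paths from N3 to N5 (paths whose first edge points into N3):
  P1: N3 <- N1 -> N5
Condition 1 (no descendant of N3 in the set): holds — descendants of N3 are {N5}; none are in {N1}.
Condition 2 (every backdoor path blocked by {N1}):
  P1: blocked at fork node N1 ∈ conditioning set.
{N1} satisfies the backdoor criterion.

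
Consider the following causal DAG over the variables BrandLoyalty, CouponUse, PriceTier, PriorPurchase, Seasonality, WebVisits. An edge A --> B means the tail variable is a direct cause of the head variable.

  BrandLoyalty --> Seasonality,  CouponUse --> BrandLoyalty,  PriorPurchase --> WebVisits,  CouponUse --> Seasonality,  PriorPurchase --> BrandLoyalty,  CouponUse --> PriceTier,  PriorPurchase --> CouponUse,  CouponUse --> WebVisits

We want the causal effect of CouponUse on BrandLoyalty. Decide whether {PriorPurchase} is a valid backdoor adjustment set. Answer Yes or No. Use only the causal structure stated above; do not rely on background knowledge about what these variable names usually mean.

Backdoor paths from CouponUse to BrandLoyalty (paths whose first edge points into CouponUse):
  P1: CouponUse <- PriorPurchase -> BrandLoyalty
Condition 1 (no descendant of CouponUse in the set): holds — descendants of CouponUse are {BrandLoyalty, PriceTier, Seasonality, WebVisits}; none are in {PriorPurchase}.
Condition 2 (every backdoor path blocked by {PriorPurchase}):
  P1: blocked at fork node PriorPurchase ∈ conditioning set.
{PriorPurchase} satisfies the backdoor criterion.

Yes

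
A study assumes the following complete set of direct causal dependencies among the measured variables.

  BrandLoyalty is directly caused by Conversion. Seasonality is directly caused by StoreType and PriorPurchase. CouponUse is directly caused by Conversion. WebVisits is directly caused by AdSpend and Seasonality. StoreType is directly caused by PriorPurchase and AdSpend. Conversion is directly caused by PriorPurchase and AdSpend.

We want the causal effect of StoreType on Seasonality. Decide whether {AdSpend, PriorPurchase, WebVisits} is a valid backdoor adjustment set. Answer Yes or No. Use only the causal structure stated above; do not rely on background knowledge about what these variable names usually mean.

No

Backdoor paths from StoreType to Seasonality (paths whose first edge points into StoreType):
  P1: StoreType <- AdSpend -> WebVisits <- Seasonality
  P2: StoreType <- AdSpend -> Conversion <- PriorPurchase -> Seasonality
  P3: StoreType <- PriorPurchase -> Seasonality
  P4: StoreType <- PriorPurchase -> Conversion <- AdSpend -> WebVisits <- Seasonality
Condition 1 (no descendant of StoreType in the set): FAILS — WebVisits is a descendant of StoreType.
Condition 2 (every backdoor path blocked by {AdSpend, PriorPurchase, WebVisits}):
  P1: blocked at fork node AdSpend ∈ conditioning set.
  P2: blocked at fork node AdSpend ∈ conditioning set.
  P3: blocked at fork node PriorPurchase ∈ conditioning set.
  P4: blocked at fork node PriorPurchase ∈ conditioning set.
{AdSpend, PriorPurchase, WebVisits} does not satisfy the backdoor criterion.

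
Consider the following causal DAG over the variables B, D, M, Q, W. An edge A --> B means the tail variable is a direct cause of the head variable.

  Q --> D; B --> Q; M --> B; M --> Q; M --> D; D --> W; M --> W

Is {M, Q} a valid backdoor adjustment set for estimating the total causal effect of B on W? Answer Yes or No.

No

Backdoor paths from B to W (paths whose first edge points into B):
  P1: B <- M -> Q -> D -> W
  P2: B <- M -> D -> W
  P3: B <- M -> W
Condition 1 (no descendant of B in the set): FAILS — Q is a descendant of B.
Condition 2 (every backdoor path blocked by {M, Q}):
  P1: blocked at fork node M ∈ conditioning set.
  P2: blocked at fork node M ∈ conditioning set.
  P3: blocked at fork node M ∈ conditioning set.
{M, Q} does not satisfy the backdoor criterion.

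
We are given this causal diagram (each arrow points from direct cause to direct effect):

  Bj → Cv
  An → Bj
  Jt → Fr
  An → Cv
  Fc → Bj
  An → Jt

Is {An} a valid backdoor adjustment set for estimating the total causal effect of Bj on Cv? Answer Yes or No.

Backdoor paths from Bj to Cv (paths whose first edge points into Bj):
  P1: Bj <- An -> Cv
Condition 1 (no descendant of Bj in the set): holds — descendants of Bj are {Cv}; none are in {An}.
Condition 2 (every backdoor path blocked by {An}):
  P1: blocked at fork node An ∈ conditioning set.
{An} satisfies the backdoor criterion.

Yes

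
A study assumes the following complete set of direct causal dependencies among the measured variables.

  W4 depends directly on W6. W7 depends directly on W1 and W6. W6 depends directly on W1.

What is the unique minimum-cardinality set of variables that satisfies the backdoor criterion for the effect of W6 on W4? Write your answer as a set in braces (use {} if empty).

Variables eligible for adjustment (non-descendants of W6, excluding W6 and W4): {W1}.
Backdoor paths from W6 to W4:
  (none)
With no backdoor paths the empty set already satisfies the criterion, and it is trivially minimal.

{}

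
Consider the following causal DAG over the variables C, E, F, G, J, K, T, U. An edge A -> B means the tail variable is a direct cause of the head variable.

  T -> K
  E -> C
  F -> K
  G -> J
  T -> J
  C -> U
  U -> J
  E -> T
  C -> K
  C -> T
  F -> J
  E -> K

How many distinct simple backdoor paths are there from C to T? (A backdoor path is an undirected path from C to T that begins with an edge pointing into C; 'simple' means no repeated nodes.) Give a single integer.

3

A backdoor path from C to T is any simple undirected path whose first edge points into C (i.e. leaves C via a parent).
Parents of C: {E}.
Enumerating:
  P1: C <- E -> T
  P2: C <- E -> K <- F -> J <- T
  P3: C <- E -> K <- T
That exhausts the simple backdoor paths. Count: 3.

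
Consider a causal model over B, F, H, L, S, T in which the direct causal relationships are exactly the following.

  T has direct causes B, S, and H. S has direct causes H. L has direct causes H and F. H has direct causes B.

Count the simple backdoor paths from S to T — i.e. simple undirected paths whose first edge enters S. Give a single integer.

A backdoor path from S to T is any simple undirected path whose first edge points into S (i.e. leaves S via a parent).
Parents of S: {H}.
Enumerating:
  P1: S <- H <- B -> T
  P2: S <- H -> T
That exhausts the simple backdoor paths. Count: 2.

2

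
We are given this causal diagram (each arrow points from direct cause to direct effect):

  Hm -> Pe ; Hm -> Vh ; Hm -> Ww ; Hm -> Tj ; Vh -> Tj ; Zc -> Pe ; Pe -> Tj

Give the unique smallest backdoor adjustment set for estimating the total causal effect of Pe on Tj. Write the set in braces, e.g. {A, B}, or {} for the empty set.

{Hm}

Variables eligible for adjustment (non-descendants of Pe, excluding Pe and Tj): {Hm, Vh, Ww, Zc}.
Backdoor paths from Pe to Tj:
  P1: Pe <- Hm -> Vh -> Tj
  P2: Pe <- Hm -> Tj
The empty set is not sufficient: P1 (Pe <- Hm -> Vh -> Tj) has no collider blocking it and no conditioned non-collider, so it is open.
Try {Hm}:
  P1: blocked at fork node Hm ∈ conditioning set.
  P2: blocked at fork node Hm ∈ conditioning set.
{Hm} contains no descendant of Pe and blocks every backdoor path.
No other singleton works — e.g. {Zc} leaves P1 open — so {Hm} is the unique smallest valid adjustment set.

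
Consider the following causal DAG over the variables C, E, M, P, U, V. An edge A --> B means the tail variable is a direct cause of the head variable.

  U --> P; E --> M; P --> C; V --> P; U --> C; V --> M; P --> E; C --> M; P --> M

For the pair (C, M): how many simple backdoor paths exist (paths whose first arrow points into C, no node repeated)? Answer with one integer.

6

A backdoor path from C to M is any simple undirected path whose first edge points into C (i.e. leaves C via a parent).
Parents of C: {P, U}.
Enumerating:
  P1: C <- U -> P <- V -> M
  P2: C <- U -> P -> E -> M
  P3: C <- U -> P -> M
  P4: C <- P <- V -> M
  P5: C <- P -> E -> M
  P6: C <- P -> M
That exhausts the simple backdoor paths. Count: 6.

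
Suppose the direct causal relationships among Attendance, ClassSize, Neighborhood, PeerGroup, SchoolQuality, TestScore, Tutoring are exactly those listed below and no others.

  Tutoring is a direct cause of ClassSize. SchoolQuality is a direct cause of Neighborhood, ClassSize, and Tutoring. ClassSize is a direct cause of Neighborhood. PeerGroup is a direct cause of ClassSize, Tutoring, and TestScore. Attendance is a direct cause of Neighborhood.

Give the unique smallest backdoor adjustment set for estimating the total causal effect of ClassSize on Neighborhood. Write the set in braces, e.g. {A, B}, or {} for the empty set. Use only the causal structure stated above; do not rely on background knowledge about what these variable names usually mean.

Variables eligible for adjustment (non-descendants of ClassSize, excluding ClassSize and Neighborhood): {Attendance, PeerGroup, SchoolQuality, TestScore, Tutoring}.
Backdoor paths from ClassSize to Neighborhood:
  P1: ClassSize <- PeerGroup -> Tutoring <- SchoolQuality -> Neighborhood
  P2: ClassSize <- SchoolQuality -> Neighborhood
  P3: ClassSize <- Tutoring <- SchoolQuality -> Neighborhood
The empty set is not sufficient: P2 (ClassSize <- SchoolQuality -> Neighborhood) has no collider blocking it and no conditioned non-collider, so it is open.
Try {SchoolQuality}:
  P1: blocked at collider Tutoring (neither it nor any descendant is in the conditioning set).
  P2: blocked at fork node SchoolQuality ∈ conditioning set.
  P3: blocked at fork node SchoolQuality ∈ conditioning set.
{SchoolQuality} contains no descendant of ClassSize and blocks every backdoor path.
No other singleton works — e.g. {PeerGroup} leaves P2 open — so {SchoolQuality} is the unique smallest valid adjustment set.

{SchoolQuality}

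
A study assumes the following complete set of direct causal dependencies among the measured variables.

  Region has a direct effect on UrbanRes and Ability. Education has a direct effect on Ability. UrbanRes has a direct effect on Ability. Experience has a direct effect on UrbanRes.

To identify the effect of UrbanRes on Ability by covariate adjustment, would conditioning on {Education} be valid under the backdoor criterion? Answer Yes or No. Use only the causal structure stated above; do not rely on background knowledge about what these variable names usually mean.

Backdoor paths from UrbanRes to Ability (paths whose first edge points into UrbanRes):
  P1: UrbanRes <- Region -> Ability
Condition 1 (no descendant of UrbanRes in the set): holds — descendants of UrbanRes are {Ability}; none are in {Education}.
Condition 2 (every backdoor path blocked by {Education}):
  P1: open — no interior node is in the conditioning set.
{Education} does not satisfy the backdoor criterion.

No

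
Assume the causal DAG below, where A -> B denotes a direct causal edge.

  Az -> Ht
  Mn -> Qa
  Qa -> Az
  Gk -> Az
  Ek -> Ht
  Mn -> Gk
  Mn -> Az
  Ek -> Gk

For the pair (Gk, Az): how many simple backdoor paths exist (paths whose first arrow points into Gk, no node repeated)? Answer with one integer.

3

A backdoor path from Gk to Az is any simple undirected path whose first edge points into Gk (i.e. leaves Gk via a parent).
Parents of Gk: {Ek, Mn}.
Enumerating:
  P1: Gk <- Ek -> Ht <- Az
  P2: Gk <- Mn -> Qa -> Az
  P3: Gk <- Mn -> Az
That exhausts the simple backdoor paths. Count: 3.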